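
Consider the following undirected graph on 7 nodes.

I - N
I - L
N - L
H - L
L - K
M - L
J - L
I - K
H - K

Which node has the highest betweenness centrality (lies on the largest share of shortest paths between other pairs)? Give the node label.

Unnormalized betweenness of each node: H:0, I:1/2, J:0, K:1/2, L:11, M:0, N:0.
L has the largest value, 11, making it the main broker — the node through which the most shortest paths run.

L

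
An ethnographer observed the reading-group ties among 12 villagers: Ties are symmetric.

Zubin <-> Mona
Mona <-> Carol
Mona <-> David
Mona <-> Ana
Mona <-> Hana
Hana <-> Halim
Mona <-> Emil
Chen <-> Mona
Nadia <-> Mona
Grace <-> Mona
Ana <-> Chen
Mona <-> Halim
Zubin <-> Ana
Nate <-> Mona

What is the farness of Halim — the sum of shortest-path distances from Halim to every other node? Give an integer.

20

Distances from Halim: Ana:2, Carol:2, Chen:2, David:2, Emil:2, Grace:2, Hana:1, Mona:1, Nadia:2, Nate:2, Zubin:2.
Sum = 2 + 2 + 2 + 2 + 2 + 2 + 1 + 1 + 2 + 2 + 2 = 20.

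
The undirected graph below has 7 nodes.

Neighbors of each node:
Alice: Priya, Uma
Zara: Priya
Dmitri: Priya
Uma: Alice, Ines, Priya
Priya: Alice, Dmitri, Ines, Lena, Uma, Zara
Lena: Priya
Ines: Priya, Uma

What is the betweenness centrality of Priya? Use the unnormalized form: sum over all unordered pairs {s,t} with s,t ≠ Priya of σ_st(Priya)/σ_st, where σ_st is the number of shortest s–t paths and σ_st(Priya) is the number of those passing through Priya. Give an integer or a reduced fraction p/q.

Pairs whose geodesics pass through Priya — Dmitri–Alice: 1; Dmitri–Ines: 1; Dmitri–Lena: 1; Dmitri–Uma: 1; Dmitri–Zara: 1; Alice–Ines: 1/2; Alice–Lena: 1; Alice–Zara: 1; Ines–Lena: 1; Ines–Zara: 1; Lena–Uma: 1; Lena–Zara: 1; Uma–Zara: 1.
All other pairs contribute 0.
Summing the contributions gives betweenness(Priya) = 25/2.

25/2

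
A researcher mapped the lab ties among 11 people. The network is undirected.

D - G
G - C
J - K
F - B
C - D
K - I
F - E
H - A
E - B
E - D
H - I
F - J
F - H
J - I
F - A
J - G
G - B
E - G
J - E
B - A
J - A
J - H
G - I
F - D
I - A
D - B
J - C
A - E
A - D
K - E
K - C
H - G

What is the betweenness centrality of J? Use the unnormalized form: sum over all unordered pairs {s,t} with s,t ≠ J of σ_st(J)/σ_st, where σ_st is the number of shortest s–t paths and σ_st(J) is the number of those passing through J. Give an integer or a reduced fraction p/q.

73/15

Pairs whose geodesics pass through J — K–F: 1/2; K–A: 1/3; K–G: 1/4; K–H: 1/2; F–C: 1/2; F–I: 1/3; F–G: 1/5; C–E: 1/4; C–I: 1/3; C–A: 1/2; C–H: 1/2; E–I: 1/4; E–H: 1/4; A–G: 1/6.
All other pairs contribute 0.
Summing the contributions gives betweenness(J) = 73/15.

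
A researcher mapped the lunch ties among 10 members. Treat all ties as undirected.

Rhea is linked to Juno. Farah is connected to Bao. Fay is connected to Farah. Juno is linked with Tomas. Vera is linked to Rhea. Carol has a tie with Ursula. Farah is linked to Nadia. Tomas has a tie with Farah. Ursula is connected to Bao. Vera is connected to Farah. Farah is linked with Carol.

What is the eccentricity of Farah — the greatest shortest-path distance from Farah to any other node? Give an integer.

2

Distances from Farah: Bao:1, Carol:1, Fay:1, Juno:2, Nadia:1, Rhea:2, Tomas:1, Ursula:2, Vera:1.
The largest is 2 (to Ursula, Rhea, and Juno), so the eccentricity of Farah is 2.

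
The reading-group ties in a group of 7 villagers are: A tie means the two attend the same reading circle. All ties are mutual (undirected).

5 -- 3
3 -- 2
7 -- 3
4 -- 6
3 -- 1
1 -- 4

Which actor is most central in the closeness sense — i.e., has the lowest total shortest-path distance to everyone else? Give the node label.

Farness (sum of distances to all others) for each node — 1:10, 2:14, 3:9, 4:13, 5:14, 6:18, 7:14.
The smallest farness is 9, for 3, so 3 has the highest closeness.

3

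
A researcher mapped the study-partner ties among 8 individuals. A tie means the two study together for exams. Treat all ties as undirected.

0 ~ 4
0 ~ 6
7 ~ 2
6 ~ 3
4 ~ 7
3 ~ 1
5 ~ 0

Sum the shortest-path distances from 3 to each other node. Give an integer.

Distances from 3: 0:2, 1:1, 2:5, 4:3, 5:3, 6:1, 7:4.
Sum = 2 + 1 + 5 + 3 + 3 + 1 + 4 = 19.

19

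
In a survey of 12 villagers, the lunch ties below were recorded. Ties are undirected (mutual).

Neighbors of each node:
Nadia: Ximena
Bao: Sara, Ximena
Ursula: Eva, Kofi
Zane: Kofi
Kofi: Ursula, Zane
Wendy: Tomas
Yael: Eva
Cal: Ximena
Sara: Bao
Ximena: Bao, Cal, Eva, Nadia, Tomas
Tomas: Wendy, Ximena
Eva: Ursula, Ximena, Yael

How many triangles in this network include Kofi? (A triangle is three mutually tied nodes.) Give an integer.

0

Kofi's neighbors are Ursula and Zane, but none of them are tied to each other, so no triangle contains Kofi.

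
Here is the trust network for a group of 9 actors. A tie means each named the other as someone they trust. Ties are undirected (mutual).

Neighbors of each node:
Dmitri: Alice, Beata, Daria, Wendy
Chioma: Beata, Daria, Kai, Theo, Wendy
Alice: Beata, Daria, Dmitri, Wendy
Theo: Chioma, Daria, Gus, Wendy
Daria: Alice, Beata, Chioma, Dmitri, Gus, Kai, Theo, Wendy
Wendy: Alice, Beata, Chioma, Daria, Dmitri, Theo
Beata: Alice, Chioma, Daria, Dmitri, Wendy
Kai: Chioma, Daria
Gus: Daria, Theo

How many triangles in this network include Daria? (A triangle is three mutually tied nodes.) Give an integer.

Daria's neighbors: Alice, Beata, Chioma, Dmitri, Gus, Kai, Theo, and Wendy.
Neighbor pairs that are themselves tied: Daria–Alice–Beata; Daria–Alice–Dmitri; Daria–Alice–Wendy; Daria–Beata–Chioma; Daria–Beata–Dmitri; Daria–Beata–Wendy; Daria–Chioma–Kai; Daria–Chioma–Theo; Daria–Chioma–Wendy; Daria–Dmitri–Wendy; Daria–Gus–Theo; Daria–Theo–Wendy. Each forms one triangle with Daria, for 12 in total.

12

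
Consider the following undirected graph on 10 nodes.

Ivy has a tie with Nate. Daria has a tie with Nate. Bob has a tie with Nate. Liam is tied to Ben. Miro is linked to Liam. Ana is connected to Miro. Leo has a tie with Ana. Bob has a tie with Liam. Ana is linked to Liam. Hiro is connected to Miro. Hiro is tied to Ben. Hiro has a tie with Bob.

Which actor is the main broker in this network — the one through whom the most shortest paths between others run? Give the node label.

Bob

Unnormalized betweenness of each node: Ana:8, Ben:1/3, Bob:55/3, Daria:0, Hiro:9/2, Ivy:0, Leo:0, Liam:29/2, Miro:7/3, Nate:15.
Bob has the largest value, 55/3, making it the main broker — the node through which the most shortest paths run.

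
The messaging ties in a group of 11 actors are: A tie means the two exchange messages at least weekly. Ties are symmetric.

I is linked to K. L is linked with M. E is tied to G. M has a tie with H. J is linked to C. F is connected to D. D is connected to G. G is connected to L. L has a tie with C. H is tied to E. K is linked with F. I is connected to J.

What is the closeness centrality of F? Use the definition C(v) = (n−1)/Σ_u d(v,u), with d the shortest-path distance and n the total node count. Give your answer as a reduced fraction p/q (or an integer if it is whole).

Distances from F: C:4, D:1, E:3, G:2, H:4, I:2, J:3, K:1, L:3, M:4. Sum = 27.
n = 11, so closeness = 10/27.

10/27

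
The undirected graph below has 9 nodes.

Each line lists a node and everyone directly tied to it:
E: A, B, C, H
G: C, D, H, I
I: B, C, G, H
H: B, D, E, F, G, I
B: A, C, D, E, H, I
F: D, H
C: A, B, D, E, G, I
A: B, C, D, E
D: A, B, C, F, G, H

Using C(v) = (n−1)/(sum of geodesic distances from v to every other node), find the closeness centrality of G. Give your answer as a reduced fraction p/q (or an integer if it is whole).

2/3

Distances from G: A:2, B:2, C:1, D:1, E:2, F:2, H:1, I:1. Sum = 12.
n = 9, so closeness = 8/12 = 2/3.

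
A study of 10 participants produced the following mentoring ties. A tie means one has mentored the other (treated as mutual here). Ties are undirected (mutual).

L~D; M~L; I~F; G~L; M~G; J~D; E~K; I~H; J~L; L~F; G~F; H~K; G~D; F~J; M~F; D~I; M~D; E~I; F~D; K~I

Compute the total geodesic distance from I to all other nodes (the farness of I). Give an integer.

Distances from I: D:1, E:1, F:1, G:2, H:1, J:2, K:1, L:2, M:2.
Sum = 1 + 1 + 1 + 2 + 1 + 2 + 1 + 2 + 2 = 13.

13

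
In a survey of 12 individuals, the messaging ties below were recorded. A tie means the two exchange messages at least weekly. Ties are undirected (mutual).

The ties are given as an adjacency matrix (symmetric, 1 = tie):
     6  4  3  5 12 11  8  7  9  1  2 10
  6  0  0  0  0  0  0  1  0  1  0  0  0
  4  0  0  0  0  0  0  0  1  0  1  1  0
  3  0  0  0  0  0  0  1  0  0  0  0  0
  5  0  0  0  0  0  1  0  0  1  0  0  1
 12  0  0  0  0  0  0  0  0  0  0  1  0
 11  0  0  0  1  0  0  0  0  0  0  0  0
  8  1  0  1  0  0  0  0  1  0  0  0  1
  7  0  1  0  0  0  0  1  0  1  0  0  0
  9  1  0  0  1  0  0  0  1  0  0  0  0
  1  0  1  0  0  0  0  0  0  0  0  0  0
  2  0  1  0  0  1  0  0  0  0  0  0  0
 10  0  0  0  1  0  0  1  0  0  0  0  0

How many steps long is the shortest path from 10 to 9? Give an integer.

2

One shortest route is 10 – 5 – 9, which uses 2 edges, and 10 and 9 are not directly tied, so nothing shorter exists. So d(10,9) = 2.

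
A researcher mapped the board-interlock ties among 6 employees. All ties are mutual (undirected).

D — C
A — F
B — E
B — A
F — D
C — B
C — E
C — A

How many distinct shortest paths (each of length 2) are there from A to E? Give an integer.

The shortest distance is 2. The length-2 paths are: A–C–E; A–B–E.
That gives 2 distinct shortest paths.

2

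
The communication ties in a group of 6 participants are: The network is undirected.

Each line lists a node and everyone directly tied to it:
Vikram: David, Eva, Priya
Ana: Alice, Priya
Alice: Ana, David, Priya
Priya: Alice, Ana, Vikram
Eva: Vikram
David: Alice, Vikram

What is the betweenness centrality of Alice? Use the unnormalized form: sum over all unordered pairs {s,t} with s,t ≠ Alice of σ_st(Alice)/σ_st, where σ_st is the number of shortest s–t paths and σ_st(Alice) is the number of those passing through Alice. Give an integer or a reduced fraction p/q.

3/2

Pairs whose geodesics pass through Alice — Priya–David: 1/2; Ana–David: 1.
All other pairs contribute 0.
Summing the contributions gives betweenness(Alice) = 3/2.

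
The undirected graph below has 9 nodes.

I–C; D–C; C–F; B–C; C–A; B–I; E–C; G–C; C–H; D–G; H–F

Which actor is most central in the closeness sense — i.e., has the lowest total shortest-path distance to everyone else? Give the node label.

Farness (sum of distances to all others) for each node — A:15, B:14, C:8, D:14, E:15, F:14, G:14, H:14, I:14.
The smallest farness is 8, for C, so C has the highest closeness.

C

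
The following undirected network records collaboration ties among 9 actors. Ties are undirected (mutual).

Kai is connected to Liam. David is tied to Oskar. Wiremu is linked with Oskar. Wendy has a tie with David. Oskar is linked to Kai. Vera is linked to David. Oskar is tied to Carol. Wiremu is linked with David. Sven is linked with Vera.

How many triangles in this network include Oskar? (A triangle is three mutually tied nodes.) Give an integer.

Oskar's neighbors: Carol, David, Kai, and Wiremu.
Neighbor pairs that are themselves tied: Oskar–David–Wiremu. Each forms one triangle with Oskar, for 1 in total.

1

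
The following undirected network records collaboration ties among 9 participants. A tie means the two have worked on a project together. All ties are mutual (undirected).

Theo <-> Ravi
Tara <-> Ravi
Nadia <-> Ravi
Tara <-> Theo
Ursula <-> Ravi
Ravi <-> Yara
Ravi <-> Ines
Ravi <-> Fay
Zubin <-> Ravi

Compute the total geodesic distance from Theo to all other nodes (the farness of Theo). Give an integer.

Distances from Theo: Fay:2, Ines:2, Nadia:2, Ravi:1, Tara:1, Ursula:2, Yara:2, Zubin:2.
Sum = 2 + 2 + 2 + 1 + 1 + 2 + 2 + 2 = 14.

14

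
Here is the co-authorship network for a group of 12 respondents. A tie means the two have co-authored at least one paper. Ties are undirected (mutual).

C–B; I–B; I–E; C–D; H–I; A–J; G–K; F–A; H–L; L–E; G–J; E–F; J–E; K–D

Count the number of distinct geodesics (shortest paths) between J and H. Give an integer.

2

The shortest distance is 3. The length-3 paths are: J–E–L–H; J–E–I–H.
That gives 2 distinct shortest paths.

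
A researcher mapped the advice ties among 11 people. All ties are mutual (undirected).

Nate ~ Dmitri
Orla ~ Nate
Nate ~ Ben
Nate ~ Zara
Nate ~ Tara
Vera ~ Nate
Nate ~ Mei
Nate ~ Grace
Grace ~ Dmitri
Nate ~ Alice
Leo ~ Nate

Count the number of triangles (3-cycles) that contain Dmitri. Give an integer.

Dmitri's neighbors: Grace and Nate.
Neighbor pairs that are themselves tied: Dmitri–Grace–Nate. Each forms one triangle with Dmitri, for 1 in total.

1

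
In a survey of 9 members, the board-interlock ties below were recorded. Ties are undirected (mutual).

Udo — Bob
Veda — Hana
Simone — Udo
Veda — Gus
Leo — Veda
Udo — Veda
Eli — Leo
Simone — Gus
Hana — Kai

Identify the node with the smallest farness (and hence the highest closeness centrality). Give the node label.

Veda

Farness (sum of distances to all others) for each node — Bob:22, Eli:24, Gus:17, Hana:17, Kai:24, Leo:17, Simone:20, Udo:15, Veda:12.
The smallest farness is 12, for Veda, so Veda has the highest closeness.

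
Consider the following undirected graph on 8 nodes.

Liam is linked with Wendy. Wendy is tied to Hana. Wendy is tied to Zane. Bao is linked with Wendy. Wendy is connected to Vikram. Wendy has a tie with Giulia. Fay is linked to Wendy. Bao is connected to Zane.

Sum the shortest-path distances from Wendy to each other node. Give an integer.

Distances from Wendy: Bao:1, Fay:1, Giulia:1, Hana:1, Liam:1, Vikram:1, Zane:1.
Sum = 1 + 1 + 1 + 1 + 1 + 1 + 1 = 7.

7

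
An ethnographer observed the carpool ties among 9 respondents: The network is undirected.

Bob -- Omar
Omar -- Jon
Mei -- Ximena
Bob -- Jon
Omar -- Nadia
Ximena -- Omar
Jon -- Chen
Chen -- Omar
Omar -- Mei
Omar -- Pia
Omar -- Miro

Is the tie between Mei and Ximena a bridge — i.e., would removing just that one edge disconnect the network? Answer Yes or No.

No

Even without that edge, Mei still reaches Ximena via Mei – Omar – Ximena, so the network stays connected. Not a bridge.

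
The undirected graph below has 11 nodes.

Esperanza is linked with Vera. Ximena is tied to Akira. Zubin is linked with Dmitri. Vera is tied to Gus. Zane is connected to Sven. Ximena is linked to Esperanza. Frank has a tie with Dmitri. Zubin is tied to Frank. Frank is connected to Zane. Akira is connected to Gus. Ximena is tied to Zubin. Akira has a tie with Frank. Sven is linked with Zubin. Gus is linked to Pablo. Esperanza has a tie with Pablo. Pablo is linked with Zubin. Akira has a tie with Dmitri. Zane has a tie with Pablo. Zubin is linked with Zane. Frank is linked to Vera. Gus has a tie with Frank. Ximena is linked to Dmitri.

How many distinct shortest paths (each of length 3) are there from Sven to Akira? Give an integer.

The shortest distance is 3. The length-3 paths are: Sven–Zubin–Ximena–Akira; Sven–Zubin–Dmitri–Akira; Sven–Zubin–Frank–Akira; Sven–Zane–Frank–Akira.
That gives 4 distinct shortest paths.

4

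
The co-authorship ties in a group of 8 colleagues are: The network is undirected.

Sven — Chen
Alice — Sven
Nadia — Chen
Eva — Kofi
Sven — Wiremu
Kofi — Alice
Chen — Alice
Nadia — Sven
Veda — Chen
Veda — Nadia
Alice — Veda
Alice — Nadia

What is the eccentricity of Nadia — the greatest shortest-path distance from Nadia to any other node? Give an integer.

3

Distances from Nadia: Alice:1, Chen:1, Eva:3, Kofi:2, Sven:1, Veda:1, Wiremu:2.
The largest is 3 (to Eva), so the eccentricity of Nadia is 3.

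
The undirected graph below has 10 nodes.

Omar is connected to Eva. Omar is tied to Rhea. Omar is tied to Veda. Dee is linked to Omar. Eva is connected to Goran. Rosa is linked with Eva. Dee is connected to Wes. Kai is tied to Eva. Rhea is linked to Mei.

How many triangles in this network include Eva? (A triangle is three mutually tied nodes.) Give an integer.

Eva's neighbors are Goran, Kai, Omar, and Rosa, but none of them are tied to each other, so no triangle contains Eva.

0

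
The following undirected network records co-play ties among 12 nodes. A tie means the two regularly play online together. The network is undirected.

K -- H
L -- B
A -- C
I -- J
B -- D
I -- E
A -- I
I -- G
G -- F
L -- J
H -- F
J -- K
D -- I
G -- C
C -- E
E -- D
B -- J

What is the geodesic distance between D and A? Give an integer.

2

One shortest route is D – I – A, which uses 2 edges, and D and A are not directly tied, so nothing shorter exists. So d(D,A) = 2.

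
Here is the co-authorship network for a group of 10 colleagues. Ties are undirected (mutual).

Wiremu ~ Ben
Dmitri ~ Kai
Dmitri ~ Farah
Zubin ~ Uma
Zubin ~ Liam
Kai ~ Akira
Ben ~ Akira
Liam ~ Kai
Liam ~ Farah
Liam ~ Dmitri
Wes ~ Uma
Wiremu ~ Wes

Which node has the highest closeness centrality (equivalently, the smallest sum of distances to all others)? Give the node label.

Liam

Farness (sum of distances to all others) for each node — Akira:21, Ben:23, Dmitri:21, Farah:25, Kai:19, Liam:18, Uma:22, Wes:24, Wiremu:25, Zubin:20.
The smallest farness is 18, for Liam, so Liam has the highest closeness.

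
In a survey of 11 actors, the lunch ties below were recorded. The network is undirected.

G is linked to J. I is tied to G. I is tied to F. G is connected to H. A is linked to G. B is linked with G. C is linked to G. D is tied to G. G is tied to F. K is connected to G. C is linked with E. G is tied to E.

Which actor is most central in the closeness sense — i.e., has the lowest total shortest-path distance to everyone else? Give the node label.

Farness (sum of distances to all others) for each node — A:19, B:19, C:18, D:19, E:18, F:18, G:10, H:19, I:18, J:19, K:19.
The smallest farness is 10, for G, so G has the highest closeness.

G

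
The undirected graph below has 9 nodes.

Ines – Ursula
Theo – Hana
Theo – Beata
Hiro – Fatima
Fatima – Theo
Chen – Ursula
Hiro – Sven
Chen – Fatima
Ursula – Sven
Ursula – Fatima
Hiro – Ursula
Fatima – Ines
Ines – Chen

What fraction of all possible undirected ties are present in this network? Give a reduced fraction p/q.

There are 13 edges and 9 nodes, so the maximum possible is C(9,2) = 36.
Density = 13/36.

13/36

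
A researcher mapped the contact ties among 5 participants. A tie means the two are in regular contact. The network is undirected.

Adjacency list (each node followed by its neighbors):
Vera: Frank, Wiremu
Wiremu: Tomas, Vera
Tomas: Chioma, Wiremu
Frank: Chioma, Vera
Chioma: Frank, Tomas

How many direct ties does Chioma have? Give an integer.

Chioma is directly tied to Frank and Tomas. That is 2 neighbors, so the degree of Chioma is 2.

2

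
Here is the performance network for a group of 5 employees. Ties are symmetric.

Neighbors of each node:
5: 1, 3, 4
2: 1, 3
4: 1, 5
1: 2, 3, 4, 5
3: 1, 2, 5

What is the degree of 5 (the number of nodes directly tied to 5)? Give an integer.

3

5 is directly tied to 1, 3, and 4. That is 3 neighbors, so the degree of 5 is 3.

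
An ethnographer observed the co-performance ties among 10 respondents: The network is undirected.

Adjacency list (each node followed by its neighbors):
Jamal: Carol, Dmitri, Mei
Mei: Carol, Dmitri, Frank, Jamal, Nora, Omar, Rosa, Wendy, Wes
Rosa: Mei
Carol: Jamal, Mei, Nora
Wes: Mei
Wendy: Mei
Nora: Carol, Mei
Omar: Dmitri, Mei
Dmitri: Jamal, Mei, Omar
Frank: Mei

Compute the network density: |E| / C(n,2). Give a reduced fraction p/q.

There are 13 edges and 10 nodes, so the maximum possible is C(10,2) = 45.
Density = 13/45.

13/45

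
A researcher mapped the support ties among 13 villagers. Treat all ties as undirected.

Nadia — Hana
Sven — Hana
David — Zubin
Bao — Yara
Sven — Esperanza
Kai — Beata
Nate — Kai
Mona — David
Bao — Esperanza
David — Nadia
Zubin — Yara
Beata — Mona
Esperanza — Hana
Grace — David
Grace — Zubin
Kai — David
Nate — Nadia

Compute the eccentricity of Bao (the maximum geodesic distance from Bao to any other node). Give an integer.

5

Distances from Bao: Beata:5, David:3, Esperanza:1, Grace:3, Hana:2, Kai:4, Mona:4, Nadia:3, Nate:4, Sven:2, Yara:1, Zubin:2.
The largest is 5 (to Beata), so the eccentricity of Bao is 5.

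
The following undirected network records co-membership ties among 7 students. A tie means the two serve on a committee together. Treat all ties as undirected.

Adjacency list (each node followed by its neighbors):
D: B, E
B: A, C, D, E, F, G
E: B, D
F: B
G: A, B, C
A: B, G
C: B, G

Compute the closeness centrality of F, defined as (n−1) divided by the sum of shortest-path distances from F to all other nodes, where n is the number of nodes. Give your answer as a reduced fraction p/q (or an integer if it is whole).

Distances from F: A:2, B:1, C:2, D:2, E:2, G:2. Sum = 11.
n = 7, so closeness = 6/11.

6/11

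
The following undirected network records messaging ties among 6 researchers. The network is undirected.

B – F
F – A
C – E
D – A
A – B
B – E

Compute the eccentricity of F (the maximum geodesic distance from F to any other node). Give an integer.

3

Distances from F: A:1, B:1, C:3, D:2, E:2.
The largest is 3 (to C), so the eccentricity of F is 3.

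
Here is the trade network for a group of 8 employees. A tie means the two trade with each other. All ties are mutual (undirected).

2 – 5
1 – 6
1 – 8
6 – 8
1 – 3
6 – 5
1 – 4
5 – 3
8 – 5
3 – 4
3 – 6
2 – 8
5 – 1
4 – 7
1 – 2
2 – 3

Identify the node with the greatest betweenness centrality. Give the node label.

Unnormalized betweenness of each node: 1:11/2, 2:1/4, 3:13/4, 4:6, 5:1/2, 6:1/4, 7:0, 8:1/4.
4 has the largest value, 6, making it the main broker — the node through which the most shortest paths run.

4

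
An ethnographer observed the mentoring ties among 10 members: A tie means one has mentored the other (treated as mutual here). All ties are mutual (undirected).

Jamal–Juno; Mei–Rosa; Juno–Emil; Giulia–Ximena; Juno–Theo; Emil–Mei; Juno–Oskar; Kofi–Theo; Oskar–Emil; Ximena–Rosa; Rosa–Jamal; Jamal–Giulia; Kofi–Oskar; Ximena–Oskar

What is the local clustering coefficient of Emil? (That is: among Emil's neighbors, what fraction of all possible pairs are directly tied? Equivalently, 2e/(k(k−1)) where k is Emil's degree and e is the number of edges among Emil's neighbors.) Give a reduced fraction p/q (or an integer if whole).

Emil's neighbors: Juno, Mei, and Oskar (k = 3).
Possible neighbor pairs: C(3,2) = 3. Edges among them: Juno–Oskar → e = 1.
Clustering(Emil) = 1/3.

1/3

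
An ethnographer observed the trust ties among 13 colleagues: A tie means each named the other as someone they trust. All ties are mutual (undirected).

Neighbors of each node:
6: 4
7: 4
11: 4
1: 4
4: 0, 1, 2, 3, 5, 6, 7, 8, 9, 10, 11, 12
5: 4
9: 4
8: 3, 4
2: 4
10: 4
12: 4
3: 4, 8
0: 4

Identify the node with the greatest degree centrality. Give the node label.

4

Degrees — 0:1, 1:1, 2:1, 3:2, 4:12, 5:1, 6:1, 7:1, 8:2, 9:1, 10:1, 11:1, 12:1.
The maximum is 12, attained only by 4.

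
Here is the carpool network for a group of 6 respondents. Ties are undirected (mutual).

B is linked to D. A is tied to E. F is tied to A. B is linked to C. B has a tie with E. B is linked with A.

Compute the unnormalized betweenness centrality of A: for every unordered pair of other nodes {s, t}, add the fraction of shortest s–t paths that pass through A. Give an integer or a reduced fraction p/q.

4

Pairs whose geodesics pass through A — F–E: 1; F–B: 1; F–C: 1; F–D: 1.
All other pairs contribute 0.
Summing the contributions gives betweenness(A) = 4.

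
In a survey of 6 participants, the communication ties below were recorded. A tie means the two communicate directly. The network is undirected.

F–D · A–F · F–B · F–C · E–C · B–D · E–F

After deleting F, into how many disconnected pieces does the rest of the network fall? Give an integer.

3

Without F, the remaining ties split the others into: {B, D}; {A}; {C, E}.
That's 3 separate components.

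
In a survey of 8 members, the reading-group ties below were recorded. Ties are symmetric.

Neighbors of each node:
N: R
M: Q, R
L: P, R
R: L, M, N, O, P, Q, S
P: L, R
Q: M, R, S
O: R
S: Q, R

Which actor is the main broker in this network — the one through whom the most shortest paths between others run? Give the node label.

R

Unnormalized betweenness of each node: L:0, M:0, N:0, O:0, P:0, Q:1/2, R:35/2, S:0.
R has the largest value, 35/2, making it the main broker — the node through which the most shortest paths run.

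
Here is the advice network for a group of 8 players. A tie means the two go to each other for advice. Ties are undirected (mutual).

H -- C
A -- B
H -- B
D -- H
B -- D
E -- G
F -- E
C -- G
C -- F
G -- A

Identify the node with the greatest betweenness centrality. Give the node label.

C

Unnormalized betweenness of each node: A:17/6, B:17/6, C:43/6, D:0, E:1, F:4/3, G:17/3, H:31/6.
C has the largest value, 43/6, making it the main broker — the node through which the most shortest paths run.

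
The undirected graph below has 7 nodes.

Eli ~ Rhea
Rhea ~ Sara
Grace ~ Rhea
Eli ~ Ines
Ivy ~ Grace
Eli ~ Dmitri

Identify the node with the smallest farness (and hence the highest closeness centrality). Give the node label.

Farness (sum of distances to all others) for each node — Dmitri:15, Eli:10, Grace:12, Ines:15, Ivy:17, Rhea:9, Sara:14.
The smallest farness is 9, for Rhea, so Rhea has the highest closeness.

Rhea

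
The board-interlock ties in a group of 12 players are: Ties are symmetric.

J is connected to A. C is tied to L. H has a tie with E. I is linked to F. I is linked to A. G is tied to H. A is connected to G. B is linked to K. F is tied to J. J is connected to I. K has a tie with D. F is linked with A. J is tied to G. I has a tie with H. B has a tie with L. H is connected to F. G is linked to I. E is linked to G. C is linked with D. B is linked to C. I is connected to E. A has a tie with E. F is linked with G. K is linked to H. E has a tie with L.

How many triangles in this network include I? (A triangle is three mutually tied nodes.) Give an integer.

I's neighbors: A, E, F, G, H, and J.
Neighbor pairs that are themselves tied: I–A–E; I–A–F; I–A–G; I–A–J; I–E–G; I–E–H; I–F–G; I–F–H; I–F–J; I–G–H; I–G–J. Each forms one triangle with I, for 11 in total.

11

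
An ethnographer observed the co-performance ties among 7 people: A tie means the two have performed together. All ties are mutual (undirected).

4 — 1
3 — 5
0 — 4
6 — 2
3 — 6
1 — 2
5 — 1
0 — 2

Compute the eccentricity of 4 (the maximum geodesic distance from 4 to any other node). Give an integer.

3

Distances from 4: 0:1, 1:1, 2:2, 3:3, 5:2, 6:3.
The largest is 3 (to 6 and 3), so the eccentricity of 4 is 3.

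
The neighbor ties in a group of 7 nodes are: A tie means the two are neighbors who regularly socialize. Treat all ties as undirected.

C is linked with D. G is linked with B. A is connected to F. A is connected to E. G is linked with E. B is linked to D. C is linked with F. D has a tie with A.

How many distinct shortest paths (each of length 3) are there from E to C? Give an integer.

2

The shortest distance is 3. The length-3 paths are: E–A–F–C; E–A–D–C.
That gives 2 distinct shortest paths.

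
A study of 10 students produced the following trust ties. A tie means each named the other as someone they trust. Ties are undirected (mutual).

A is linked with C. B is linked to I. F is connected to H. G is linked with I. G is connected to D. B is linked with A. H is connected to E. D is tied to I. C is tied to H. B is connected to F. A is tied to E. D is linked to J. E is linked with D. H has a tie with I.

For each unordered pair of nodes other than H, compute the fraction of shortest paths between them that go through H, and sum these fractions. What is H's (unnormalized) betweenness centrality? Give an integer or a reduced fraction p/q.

26/3

Pairs whose geodesics pass through H — D–F: 2/3; D–C: 2/3; G–F: 1/2; G–C: 1; I–F: 1/2; I–E: 1/2; I–C: 1; F–J: 2/3; F–E: 1; F–C: 1; J–C: 2/3; E–C: 1/2.
All other pairs contribute 0.
Summing the contributions gives betweenness(H) = 26/3.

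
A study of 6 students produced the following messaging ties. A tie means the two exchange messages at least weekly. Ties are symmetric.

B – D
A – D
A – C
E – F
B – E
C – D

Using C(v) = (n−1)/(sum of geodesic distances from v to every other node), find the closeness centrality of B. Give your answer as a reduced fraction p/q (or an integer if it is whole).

Distances from B: A:2, C:2, D:1, E:1, F:2. Sum = 8.
n = 6, so closeness = 5/8.

5/8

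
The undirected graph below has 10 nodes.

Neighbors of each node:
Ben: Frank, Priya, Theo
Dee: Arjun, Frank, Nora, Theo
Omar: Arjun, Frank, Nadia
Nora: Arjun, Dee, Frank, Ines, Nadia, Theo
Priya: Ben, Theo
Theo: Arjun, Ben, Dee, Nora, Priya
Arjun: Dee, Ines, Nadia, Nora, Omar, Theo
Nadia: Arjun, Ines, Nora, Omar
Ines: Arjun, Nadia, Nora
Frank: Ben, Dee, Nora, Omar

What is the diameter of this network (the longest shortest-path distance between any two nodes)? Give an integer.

Eccentricity of each node (its greatest distance to any other): Arjun:2, Ben:3, Dee:2, Frank:2, Ines:3, Nadia:3, Nora:2, Omar:3, Priya:3, Theo:2.
The maximum eccentricity is 3, realized for instance by the pair Ines–Priya via Ines – Arjun – Theo – Priya. So the diameter is 3.

3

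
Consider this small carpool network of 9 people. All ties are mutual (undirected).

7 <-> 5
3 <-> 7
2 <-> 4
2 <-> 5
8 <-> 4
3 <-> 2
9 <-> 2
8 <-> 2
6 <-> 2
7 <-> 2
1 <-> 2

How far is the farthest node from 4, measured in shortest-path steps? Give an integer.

Distances from 4: 1:2, 2:1, 3:2, 5:2, 6:2, 7:2, 8:1, 9:2.
The largest is 2 (to 6, 5, 3, 1, 7, and 9), so the eccentricity of 4 is 2.

2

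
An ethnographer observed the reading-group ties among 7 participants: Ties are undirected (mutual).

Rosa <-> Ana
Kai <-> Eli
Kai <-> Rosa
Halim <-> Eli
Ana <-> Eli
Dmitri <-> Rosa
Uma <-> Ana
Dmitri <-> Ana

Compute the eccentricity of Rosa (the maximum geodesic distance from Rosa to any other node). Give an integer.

Distances from Rosa: Ana:1, Dmitri:1, Eli:2, Halim:3, Kai:1, Uma:2.
The largest is 3 (to Halim), so the eccentricity of Rosa is 3.

3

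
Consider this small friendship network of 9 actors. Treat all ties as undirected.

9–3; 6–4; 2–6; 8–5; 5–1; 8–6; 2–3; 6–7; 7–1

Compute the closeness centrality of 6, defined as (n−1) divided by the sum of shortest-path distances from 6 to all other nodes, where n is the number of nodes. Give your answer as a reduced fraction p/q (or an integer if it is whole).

Distances from 6: 1:2, 2:1, 3:2, 4:1, 5:2, 7:1, 8:1, 9:3. Sum = 13.
n = 9, so closeness = 8/13.

8/13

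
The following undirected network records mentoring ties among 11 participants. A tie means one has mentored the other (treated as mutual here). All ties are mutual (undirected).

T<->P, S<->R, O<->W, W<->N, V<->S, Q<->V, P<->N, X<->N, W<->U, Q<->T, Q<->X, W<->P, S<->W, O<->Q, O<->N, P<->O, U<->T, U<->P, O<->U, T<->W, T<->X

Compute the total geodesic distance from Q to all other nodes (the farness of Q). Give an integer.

Distances from Q: N:2, O:1, P:2, R:3, S:2, T:1, U:2, V:1, W:2, X:1.
Sum = 2 + 1 + 2 + 3 + 2 + 1 + 2 + 1 + 2 + 1 = 17.

17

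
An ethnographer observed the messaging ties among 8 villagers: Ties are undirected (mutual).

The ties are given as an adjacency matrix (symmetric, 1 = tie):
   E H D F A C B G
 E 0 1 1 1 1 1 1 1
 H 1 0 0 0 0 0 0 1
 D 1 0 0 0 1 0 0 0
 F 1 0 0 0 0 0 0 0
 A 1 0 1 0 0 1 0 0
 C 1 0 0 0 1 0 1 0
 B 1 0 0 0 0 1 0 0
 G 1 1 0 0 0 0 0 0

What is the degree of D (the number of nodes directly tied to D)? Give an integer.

D is directly tied to A and E. That is 2 neighbors, so the degree of D is 2.

2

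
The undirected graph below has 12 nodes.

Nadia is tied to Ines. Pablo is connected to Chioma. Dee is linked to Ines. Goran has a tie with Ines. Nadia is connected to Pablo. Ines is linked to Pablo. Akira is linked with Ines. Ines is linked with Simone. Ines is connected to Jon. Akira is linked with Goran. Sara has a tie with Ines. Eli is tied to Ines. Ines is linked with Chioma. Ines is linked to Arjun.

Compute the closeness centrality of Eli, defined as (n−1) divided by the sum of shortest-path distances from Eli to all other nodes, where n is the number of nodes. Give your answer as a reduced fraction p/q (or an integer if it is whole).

Distances from Eli: Akira:2, Arjun:2, Chioma:2, Dee:2, Goran:2, Ines:1, Jon:2, Nadia:2, Pablo:2, Sara:2, Simone:2. Sum = 21.
n = 12, so closeness = 11/21.

11/21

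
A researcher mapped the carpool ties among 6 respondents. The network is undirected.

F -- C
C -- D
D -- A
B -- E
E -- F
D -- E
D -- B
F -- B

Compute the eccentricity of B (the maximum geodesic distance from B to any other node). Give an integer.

Distances from B: A:2, C:2, D:1, E:1, F:1.
The largest is 2 (to A and C), so the eccentricity of B is 2.

2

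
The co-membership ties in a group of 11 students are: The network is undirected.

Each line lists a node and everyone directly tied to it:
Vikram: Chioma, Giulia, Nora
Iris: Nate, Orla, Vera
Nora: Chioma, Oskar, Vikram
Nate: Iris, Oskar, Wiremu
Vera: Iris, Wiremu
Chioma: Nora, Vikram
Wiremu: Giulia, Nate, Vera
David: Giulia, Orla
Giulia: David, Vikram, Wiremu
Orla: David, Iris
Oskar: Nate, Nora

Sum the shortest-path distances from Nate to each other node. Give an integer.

20

Distances from Nate: Chioma:3, David:3, Giulia:2, Iris:1, Nora:2, Orla:2, Oskar:1, Vera:2, Vikram:3, Wiremu:1.
Sum = 3 + 3 + 2 + 1 + 2 + 2 + 1 + 2 + 3 + 1 = 20.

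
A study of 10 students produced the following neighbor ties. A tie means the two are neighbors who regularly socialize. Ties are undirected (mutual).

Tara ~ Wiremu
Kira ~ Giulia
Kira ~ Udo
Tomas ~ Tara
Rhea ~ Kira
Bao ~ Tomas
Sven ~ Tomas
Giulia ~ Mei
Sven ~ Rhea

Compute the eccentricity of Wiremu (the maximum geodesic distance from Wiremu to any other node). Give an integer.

Distances from Wiremu: Bao:3, Giulia:6, Kira:5, Mei:7, Rhea:4, Sven:3, Tara:1, Tomas:2, Udo:6.
The largest is 7 (to Mei), so the eccentricity of Wiremu is 7.

7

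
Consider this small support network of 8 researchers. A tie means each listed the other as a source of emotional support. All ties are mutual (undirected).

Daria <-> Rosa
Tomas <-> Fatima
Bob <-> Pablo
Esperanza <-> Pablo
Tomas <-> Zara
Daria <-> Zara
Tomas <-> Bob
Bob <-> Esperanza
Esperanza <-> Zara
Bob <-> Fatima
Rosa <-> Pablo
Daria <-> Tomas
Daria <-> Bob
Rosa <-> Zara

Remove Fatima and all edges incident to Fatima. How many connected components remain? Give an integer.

1

Fatima's neighbors (Bob and Tomas) remain reachable from one another through other ties, so the rest of the network stays in one piece.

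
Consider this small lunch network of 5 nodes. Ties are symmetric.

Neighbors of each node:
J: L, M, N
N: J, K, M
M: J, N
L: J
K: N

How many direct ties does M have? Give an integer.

M is directly tied to J and N. That is 2 neighbors, so the degree of M is 2.

2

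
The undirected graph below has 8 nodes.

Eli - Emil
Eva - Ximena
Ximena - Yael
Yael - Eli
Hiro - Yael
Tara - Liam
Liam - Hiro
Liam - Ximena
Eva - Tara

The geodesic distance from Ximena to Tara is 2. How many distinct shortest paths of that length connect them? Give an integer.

2

The shortest distance is 2. The length-2 paths are: Ximena–Liam–Tara; Ximena–Eva–Tara.
That gives 2 distinct shortest paths.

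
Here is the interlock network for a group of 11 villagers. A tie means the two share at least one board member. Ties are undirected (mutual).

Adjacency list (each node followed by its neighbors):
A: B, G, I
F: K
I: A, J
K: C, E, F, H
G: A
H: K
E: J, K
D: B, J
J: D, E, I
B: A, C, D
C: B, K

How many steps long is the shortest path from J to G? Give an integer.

One shortest route is J – I – A – G, which uses 3 edges, and at distance 2 from J we only reach {A, B, K}, which does not include G. So d(J,G) = 3.

3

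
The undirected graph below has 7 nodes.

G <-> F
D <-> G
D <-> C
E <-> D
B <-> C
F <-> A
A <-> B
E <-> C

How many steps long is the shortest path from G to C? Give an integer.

2

One shortest route is G – D – C, which uses 2 edges, and G and C are not directly tied, so nothing shorter exists. So d(G,C) = 2.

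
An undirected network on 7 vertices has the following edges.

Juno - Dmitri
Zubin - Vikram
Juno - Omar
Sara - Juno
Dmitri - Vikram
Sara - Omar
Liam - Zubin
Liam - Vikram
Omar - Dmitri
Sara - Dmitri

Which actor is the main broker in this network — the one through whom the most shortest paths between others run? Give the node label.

Unnormalized betweenness of each node: Dmitri:9, Juno:0, Liam:0, Omar:0, Sara:0, Vikram:8, Zubin:0.
Dmitri has the largest value, 9, making it the main broker — the node through which the most shortest paths run.

Dmitri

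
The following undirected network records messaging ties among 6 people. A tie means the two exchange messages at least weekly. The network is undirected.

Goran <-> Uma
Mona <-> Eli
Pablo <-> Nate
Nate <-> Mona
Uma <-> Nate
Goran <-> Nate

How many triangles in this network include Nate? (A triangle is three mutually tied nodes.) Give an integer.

Nate's neighbors: Goran, Mona, Pablo, and Uma.
Neighbor pairs that are themselves tied: Nate–Goran–Uma. Each forms one triangle with Nate, for 1 in total.

1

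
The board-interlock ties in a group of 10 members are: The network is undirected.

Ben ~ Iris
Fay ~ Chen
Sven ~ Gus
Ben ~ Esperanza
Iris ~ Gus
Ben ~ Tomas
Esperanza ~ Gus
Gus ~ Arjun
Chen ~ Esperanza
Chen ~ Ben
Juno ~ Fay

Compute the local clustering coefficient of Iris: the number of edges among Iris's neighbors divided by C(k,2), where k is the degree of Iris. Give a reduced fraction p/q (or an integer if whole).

0

Iris's neighbors: Ben and Gus (k = 2).
Possible neighbor pairs: C(2,2) = 1. Edges among them: none → e = 0.
Clustering(Iris) = 0/1.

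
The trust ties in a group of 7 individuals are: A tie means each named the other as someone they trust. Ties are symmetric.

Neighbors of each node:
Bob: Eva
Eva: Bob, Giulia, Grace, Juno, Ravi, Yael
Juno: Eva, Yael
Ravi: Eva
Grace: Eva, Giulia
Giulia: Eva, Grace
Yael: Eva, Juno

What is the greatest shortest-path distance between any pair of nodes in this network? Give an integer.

2

Eccentricity of each node (its greatest distance to any other): Bob:2, Eva:1, Giulia:2, Grace:2, Juno:2, Ravi:2, Yael:2.
The maximum eccentricity is 2, realized for instance by the pair Yael–Giulia via Yael – Eva – Giulia. So the diameter is 2.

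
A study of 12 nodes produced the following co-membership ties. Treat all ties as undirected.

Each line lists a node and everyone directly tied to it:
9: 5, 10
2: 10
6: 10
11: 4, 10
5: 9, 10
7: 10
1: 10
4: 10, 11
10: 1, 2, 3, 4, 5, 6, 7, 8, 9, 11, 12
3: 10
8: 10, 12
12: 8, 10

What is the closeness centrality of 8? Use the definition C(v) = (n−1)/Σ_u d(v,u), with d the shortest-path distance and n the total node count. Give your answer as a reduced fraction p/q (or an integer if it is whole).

Distances from 8: 1:2, 2:2, 3:2, 4:2, 5:2, 6:2, 7:2, 9:2, 10:1, 11:2, 12:1. Sum = 20.
n = 12, so closeness = 11/20.

11/20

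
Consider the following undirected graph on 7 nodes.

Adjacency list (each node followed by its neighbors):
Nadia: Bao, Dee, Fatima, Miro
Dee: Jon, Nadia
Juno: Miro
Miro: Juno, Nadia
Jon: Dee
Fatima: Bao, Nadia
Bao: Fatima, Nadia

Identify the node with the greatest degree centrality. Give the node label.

Degrees — Bao:2, Dee:2, Fatima:2, Jon:1, Juno:1, Miro:2, Nadia:4.
The maximum is 4, attained only by Nadia.

Nadia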